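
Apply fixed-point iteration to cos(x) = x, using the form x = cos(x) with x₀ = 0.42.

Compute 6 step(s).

Equation: cos(x) = x
Fixed-point form: x = cos(x)
x₀ = 0.42

x_1 = g(0.420000) = 0.913089
x_2 = g(0.913089) = 0.611304
x_3 = g(0.611304) = 0.818900
x_4 = g(0.818900) = 0.683025
x_5 = g(0.683025) = 0.775667
x_6 = g(0.775667) = 0.713954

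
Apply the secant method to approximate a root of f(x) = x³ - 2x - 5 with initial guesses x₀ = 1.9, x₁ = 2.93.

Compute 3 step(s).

f(x) = x³ - 2x - 5
x₀ = 1.9, x₁ = 2.93

Secant formula: x_{n+1} = x_n - f(x_n)(x_n - x_{n-1})/(f(x_n) - f(x_{n-1}))

Iteration 1:
  f(1.900000) = -1.941000
  f(2.930000) = 14.293757
  x_2 = 2.930000 - 14.293757×(2.930000 - 1.900000)/(14.293757 - (-1.941000))
       = 2.023145
Iteration 2:
  f(2.930000) = 14.293757
  f(2.023145) = -0.765323
  x_3 = 2.023145 - (-0.765323)×(2.023145 - 2.930000)/(-0.765323 - 14.293757)
       = 2.069233
Iteration 3:
  f(2.023145) = -0.765323
  f(2.069233) = -0.278583
  x_4 = 2.069233 - (-0.278583)×(2.069233 - 2.023145)/(-0.278583 - (-0.765323))
       = 2.095611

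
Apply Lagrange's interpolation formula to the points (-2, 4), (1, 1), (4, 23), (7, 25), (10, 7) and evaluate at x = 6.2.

Lagrange interpolation formula:
P(x) = Σ yᵢ × Lᵢ(x)
where Lᵢ(x) = Π_{j≠i} (x - xⱼ)/(xᵢ - xⱼ)

L_0(6.2) = (6.2 - 1)/(-2 - 1) × (6.2 - 4)/(-2 - 4) × (6.2 - 7)/(-2 - 7) × (6.2 - 10)/(-2 - 10) = 0.017890
L_1(6.2) = (6.2 - (-2))/(1 - (-2)) × (6.2 - 4)/(1 - 4) × (6.2 - 7)/(1 - 7) × (6.2 - 10)/(1 - 10) = -0.112843
L_2(6.2) = (6.2 - (-2))/(4 - (-2)) × (6.2 - 1)/(4 - 1) × (6.2 - 7)/(4 - 7) × (6.2 - 10)/(4 - 10) = 0.400079
L_3(6.2) = (6.2 - (-2))/(7 - (-2)) × (6.2 - 1)/(7 - 1) × (6.2 - 4)/(7 - 4) × (6.2 - 10)/(7 - 10) = 0.733478
L_4(6.2) = (6.2 - (-2))/(10 - (-2)) × (6.2 - 1)/(10 - 1) × (6.2 - 4)/(10 - 4) × (6.2 - 7)/(10 - 7) = -0.038604

P(6.2) = 4×L_0(6.2) + 1×L_1(6.2) + 23×L_2(6.2) + 25×L_3(6.2) + 7×L_4(6.2)
P(6.2) = 27.227259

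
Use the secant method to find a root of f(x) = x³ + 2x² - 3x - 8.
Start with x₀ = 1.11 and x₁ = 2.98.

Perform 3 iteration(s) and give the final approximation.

f(x) = x³ + 2x² - 3x - 8
x₀ = 1.11, x₁ = 2.98

Secant formula: x_{n+1} = x_n - f(x_n)(x_n - x_{n-1})/(f(x_n) - f(x_{n-1}))

Iteration 1:
  f(1.110000) = -7.498169
  f(2.980000) = 27.284392
  x_2 = 2.980000 - 27.284392×(2.980000 - 1.110000)/(27.284392 - (-7.498169))
       = 1.513121
Iteration 2:
  f(2.980000) = 27.284392
  f(1.513121) = -4.495950
  x_3 = 1.513121 - (-4.495950)×(1.513121 - 2.980000)/(-4.495950 - 27.284392)
       = 1.720640
Iteration 3:
  f(1.513121) = -4.495950
  f(1.720640) = -2.146591
  x_4 = 1.720640 - (-2.146591)×(1.720640 - 1.513121)/(-2.146591 - (-4.495950))
       = 1.910248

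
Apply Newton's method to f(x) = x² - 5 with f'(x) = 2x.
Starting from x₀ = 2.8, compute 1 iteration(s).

f(x) = x² - 5
f'(x) = 2x
x₀ = 2.8

Newton-Raphson formula: x_{n+1} = x_n - f(x_n)/f'(x_n)

Iteration 1:
  f(2.800000) = 2.840000
  f'(2.800000) = 5.600000
  x_1 = 2.800000 - 2.840000/5.600000 = 2.292857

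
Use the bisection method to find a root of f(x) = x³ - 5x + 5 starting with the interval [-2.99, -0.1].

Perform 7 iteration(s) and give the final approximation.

f(x) = x³ - 5x + 5
Initial interval: [-2.99, -0.1]

Iteration 1:
  c_1 = (-2.990000 + (-0.100000))/2 = -1.545000
  f(c_1) = f(-1.545000) = 9.037046
  f(a) × f(c) < 0, new interval: [-2.990000, -1.545000]
Iteration 2:
  c_2 = (-2.990000 + (-1.545000))/2 = -2.267500
  f(c_2) = f(-2.267500) = 4.679021
  f(a) × f(c) < 0, new interval: [-2.990000, -2.267500]
Iteration 3:
  c_3 = (-2.990000 + (-2.267500))/2 = -2.628750
  f(c_3) = f(-2.628750) = -0.021771
  f(a) × f(c) ≥ 0, new interval: [-2.628750, -2.267500]
Iteration 4:
  c_4 = (-2.628750 + (-2.267500))/2 = -2.448125
  f(c_4) = f(-2.448125) = 2.568238
  f(a) × f(c) < 0, new interval: [-2.628750, -2.448125]
Iteration 5:
  c_5 = (-2.628750 + (-2.448125))/2 = -2.538438
  f(c_5) = f(-2.538438) = 1.335347
  f(a) × f(c) < 0, new interval: [-2.628750, -2.538438]
Iteration 6:
  c_6 = (-2.628750 + (-2.538438))/2 = -2.583594
  f(c_6) = f(-2.583594) = 0.672592
  f(a) × f(c) < 0, new interval: [-2.628750, -2.583594]
Iteration 7:
  c_7 = (-2.628750 + (-2.583594))/2 = -2.606172
  f(c_7) = f(-2.606172) = 0.329396
  f(a) × f(c) < 0, new interval: [-2.628750, -2.606172]

After 7 iteration(s), the approximation is c_7 = -2.606172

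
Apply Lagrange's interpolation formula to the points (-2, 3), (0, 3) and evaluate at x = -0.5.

Lagrange interpolation formula:
P(x) = Σ yᵢ × Lᵢ(x)
where Lᵢ(x) = Π_{j≠i} (x - xⱼ)/(xᵢ - xⱼ)

L_0(-0.5) = (-0.5 - 0)/(-2 - 0) = 0.250000
L_1(-0.5) = (-0.5 - (-2))/(0 - (-2)) = 0.750000

P(-0.5) = 3×L_0(-0.5) + 3×L_1(-0.5)
P(-0.5) = 3.000000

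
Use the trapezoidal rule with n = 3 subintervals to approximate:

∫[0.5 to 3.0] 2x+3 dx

f(x) = 2x+3
a = 0.5, b = 3.0, n = 3
h = (b - a)/n = 0.833333

Trapezoidal rule: (h/2)[f(x₀) + 2f(x₁) + 2f(x₂) + ... + f(xₙ)]

x_0 = 0.5000, f(x_0) = 4.000000, coefficient = 1
x_1 = 1.3333, f(x_1) = 5.666667, coefficient = 2
x_2 = 2.1667, f(x_2) = 7.333333, coefficient = 2
x_3 = 3.0000, f(x_3) = 9.000000, coefficient = 1

I ≈ (0.833333/2) × 39.000000 = 16.250000
Exact value: 16.250000
Error: 0.000000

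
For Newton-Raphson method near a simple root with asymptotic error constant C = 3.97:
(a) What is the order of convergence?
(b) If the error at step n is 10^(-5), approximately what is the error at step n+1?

(a) Newton-Raphson has quadratic (order 2) convergence near simple roots.
    This means |e_{n+1}| ≈ C|e_n|².

(b) With |e_n| = 10^(-5) and C = 3.97:
    |e_{n+1}| ≈ 3.97 × (10^(-5))² = 3.97 × 10^(-10)

(a) 2 (quadratic); (b) |e_{n+1}| ≈ 3.970e-10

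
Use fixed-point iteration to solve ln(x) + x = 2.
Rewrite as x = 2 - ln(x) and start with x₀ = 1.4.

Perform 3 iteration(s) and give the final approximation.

Equation: ln(x) + x = 2
Fixed-point form: x = 2 - ln(x)
x₀ = 1.4

x_1 = g(1.400000) = 1.663528
x_2 = g(1.663528) = 1.491059
x_3 = g(1.491059) = 1.600513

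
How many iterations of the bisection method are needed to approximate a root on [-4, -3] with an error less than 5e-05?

We need (b-a)/2^n ≤ 5e-05
(-3 - (-4))/2^n ≤ 5e-05
1/2^n ≤ 5e-05
2^n ≥ 20000
n ≥ log₂(20000) = 14.29
n ≥ 15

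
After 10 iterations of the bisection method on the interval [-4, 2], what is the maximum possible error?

Bisection error bound: |error| ≤ (b-a)/2^n
|error| ≤ (2 - (-4))/2^10 = 6/2^10
|error| ≤ 0.0058593750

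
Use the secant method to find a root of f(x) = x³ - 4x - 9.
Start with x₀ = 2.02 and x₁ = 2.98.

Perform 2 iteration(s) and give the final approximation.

f(x) = x³ - 4x - 9
x₀ = 2.02, x₁ = 2.98

Secant formula: x_{n+1} = x_n - f(x_n)(x_n - x_{n-1})/(f(x_n) - f(x_{n-1}))

Iteration 1:
  f(2.020000) = -8.837592
  f(2.980000) = 5.543592
  x_2 = 2.980000 - 5.543592×(2.980000 - 2.020000)/(5.543592 - (-8.837592))
       = 2.609944
Iteration 2:
  f(2.980000) = 5.543592
  f(2.609944) = -1.661345
  x_3 = 2.609944 - (-1.661345)×(2.609944 - 2.980000)/(-1.661345 - 5.543592)
       = 2.695273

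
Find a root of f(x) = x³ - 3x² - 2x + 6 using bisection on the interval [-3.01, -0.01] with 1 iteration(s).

f(x) = x³ - 3x² - 2x + 6
Initial interval: [-3.01, -0.01]

Iteration 1:
  c_1 = (-3.010000 + (-0.010000))/2 = -1.510000
  f(c_1) = f(-1.510000) = -1.263251
  f(a) × f(c) ≥ 0, new interval: [-1.510000, -0.010000]

After 1 iteration(s), the approximation is c_1 = -1.510000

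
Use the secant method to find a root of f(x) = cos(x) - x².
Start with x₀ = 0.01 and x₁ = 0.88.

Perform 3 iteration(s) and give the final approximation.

f(x) = cos(x) - x²
x₀ = 0.01, x₁ = 0.88

Secant formula: x_{n+1} = x_n - f(x_n)(x_n - x_{n-1})/(f(x_n) - f(x_{n-1}))

Iteration 1:
  f(0.010000) = 0.999850
  f(0.880000) = -0.137249
  x_2 = 0.880000 - (-0.137249)×(0.880000 - 0.010000)/(-0.137249 - 0.999850)
       = 0.774990
Iteration 2:
  f(0.880000) = -0.137249
  f(0.774990) = 0.113818
  x_3 = 0.774990 - 0.113818×(0.774990 - 0.880000)/(0.113818 - (-0.137249))
       = 0.822595
Iteration 3:
  f(0.774990) = 0.113818
  f(0.822595) = 0.003659
  x_4 = 0.822595 - 0.003659×(0.822595 - 0.774990)/(0.003659 - 0.113818)
       = 0.824176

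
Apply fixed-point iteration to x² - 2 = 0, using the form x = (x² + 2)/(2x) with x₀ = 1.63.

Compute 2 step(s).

Equation: x² - 2 = 0
Fixed-point form: x = (x² + 2)/(2x)
x₀ = 1.63

x_1 = g(1.630000) = 1.428497
x_2 = g(1.428497) = 1.414285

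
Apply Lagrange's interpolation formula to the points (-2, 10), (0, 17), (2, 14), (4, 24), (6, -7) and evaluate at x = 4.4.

Lagrange interpolation formula:
P(x) = Σ yᵢ × Lᵢ(x)
where Lᵢ(x) = Π_{j≠i} (x - xⱼ)/(xᵢ - xⱼ)

L_0(4.4) = (4.4 - 0)/(-2 - 0) × (4.4 - 2)/(-2 - 2) × (4.4 - 4)/(-2 - 4) × (4.4 - 6)/(-2 - 6) = -0.017600
L_1(4.4) = (4.4 - (-2))/(0 - (-2)) × (4.4 - 2)/(0 - 2) × (4.4 - 4)/(0 - 4) × (4.4 - 6)/(0 - 6) = 0.102400
L_2(4.4) = (4.4 - (-2))/(2 - (-2)) × (4.4 - 0)/(2 - 0) × (4.4 - 4)/(2 - 4) × (4.4 - 6)/(2 - 6) = -0.281600
L_3(4.4) = (4.4 - (-2))/(4 - (-2)) × (4.4 - 0)/(4 - 0) × (4.4 - 2)/(4 - 2) × (4.4 - 6)/(4 - 6) = 1.126400
L_4(4.4) = (4.4 - (-2))/(6 - (-2)) × (4.4 - 0)/(6 - 0) × (4.4 - 2)/(6 - 2) × (4.4 - 4)/(6 - 4) = 0.070400

P(4.4) = 10×L_0(4.4) + 17×L_1(4.4) + 14×L_2(4.4) + 24×L_3(4.4) + (-7)×L_4(4.4)
P(4.4) = 24.163200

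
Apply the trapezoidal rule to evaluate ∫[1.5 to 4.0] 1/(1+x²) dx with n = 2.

f(x) = 1/(1+x²)
a = 1.5, b = 4.0, n = 2
h = (b - a)/n = 1.250000

Trapezoidal rule: (h/2)[f(x₀) + 2f(x₁) + 2f(x₂) + ... + f(xₙ)]

x_0 = 1.5000, f(x_0) = 0.307692, coefficient = 1
x_1 = 2.7500, f(x_1) = 0.116788, coefficient = 2
x_2 = 4.0000, f(x_2) = 0.058824, coefficient = 1

I ≈ (1.250000/2) × 0.600092 = 0.375058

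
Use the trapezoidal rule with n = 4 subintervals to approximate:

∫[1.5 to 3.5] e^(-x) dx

f(x) = e^(-x)
a = 1.5, b = 3.5, n = 4
h = (b - a)/n = 0.500000

Trapezoidal rule: (h/2)[f(x₀) + 2f(x₁) + 2f(x₂) + ... + f(xₙ)]

x_0 = 1.5000, f(x_0) = 0.223130, coefficient = 1
x_1 = 2.0000, f(x_1) = 0.135335, coefficient = 2
x_2 = 2.5000, f(x_2) = 0.082085, coefficient = 2
x_3 = 3.0000, f(x_3) = 0.049787, coefficient = 2
x_4 = 3.5000, f(x_4) = 0.030197, coefficient = 1

I ≈ (0.500000/2) × 0.787742 = 0.196936
Exact value: 0.192933
Error: 0.004003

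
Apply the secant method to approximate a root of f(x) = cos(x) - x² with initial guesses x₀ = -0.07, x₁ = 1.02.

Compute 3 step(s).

f(x) = cos(x) - x²
x₀ = -0.07, x₁ = 1.02

Secant formula: x_{n+1} = x_n - f(x_n)(x_n - x_{n-1})/(f(x_n) - f(x_{n-1}))

Iteration 1:
  f(-0.070000) = 0.992651
  f(1.020000) = -0.517034
  x_2 = 1.020000 - (-0.517034)×(1.020000 - (-0.070000))/(-0.517034 - 0.992651)
       = 0.646699
Iteration 2:
  f(1.020000) = -0.517034
  f(0.646699) = 0.379858
  x_3 = 0.646699 - 0.379858×(0.646699 - 1.020000)/(0.379858 - (-0.517034))
       = 0.804802
Iteration 3:
  f(0.646699) = 0.379858
  f(0.804802) = 0.045548
  x_4 = 0.804802 - 0.045548×(0.804802 - 0.646699)/(0.045548 - 0.379858)
       = 0.826343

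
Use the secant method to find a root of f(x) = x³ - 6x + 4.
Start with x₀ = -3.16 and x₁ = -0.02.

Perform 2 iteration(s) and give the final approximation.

f(x) = x³ - 6x + 4
x₀ = -3.16, x₁ = -0.02

Secant formula: x_{n+1} = x_n - f(x_n)(x_n - x_{n-1})/(f(x_n) - f(x_{n-1}))

Iteration 1:
  f(-3.160000) = -8.594496
  f(-0.020000) = 4.119992
  x_2 = -0.020000 - 4.119992×(-0.020000 - (-3.160000))/(4.119992 - (-8.594496))
       = -1.037483
Iteration 2:
  f(-0.020000) = 4.119992
  f(-1.037483) = 9.108181
  x_3 = -1.037483 - 9.108181×(-1.037483 - (-0.020000))/(9.108181 - 4.119992)
       = 0.820389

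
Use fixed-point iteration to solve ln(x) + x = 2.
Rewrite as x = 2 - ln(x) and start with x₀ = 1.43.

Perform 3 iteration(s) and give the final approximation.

Equation: ln(x) + x = 2
Fixed-point form: x = 2 - ln(x)
x₀ = 1.43

x_1 = g(1.430000) = 1.642326
x_2 = g(1.642326) = 1.503887
x_3 = g(1.503887) = 1.591947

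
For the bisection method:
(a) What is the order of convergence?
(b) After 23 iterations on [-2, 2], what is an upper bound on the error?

(a) Bisection has linear (order 1) convergence; the error is halved each step.

(b) Error bound = (b-a)/2^n = (2 - (-2))/2^{23}
    = 4/2^{23}

(a) 1 (linear); (b) error ≤ 4.77e-07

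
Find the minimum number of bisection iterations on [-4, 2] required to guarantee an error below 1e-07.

We need (b-a)/2^n ≤ 1e-07
(2 - (-4))/2^n ≤ 1e-07
6/2^n ≤ 1e-07
2^n ≥ 60000000
n ≥ log₂(60000000) = 25.84
n ≥ 26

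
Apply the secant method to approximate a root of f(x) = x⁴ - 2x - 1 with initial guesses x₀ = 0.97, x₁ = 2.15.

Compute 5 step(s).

f(x) = x⁴ - 2x - 1
x₀ = 0.97, x₁ = 2.15

Secant formula: x_{n+1} = x_n - f(x_n)(x_n - x_{n-1})/(f(x_n) - f(x_{n-1}))

Iteration 1:
  f(0.970000) = -2.054707
  f(2.150000) = 16.067506
  x_2 = 2.150000 - 16.067506×(2.150000 - 0.970000)/(16.067506 - (-2.054707))
       = 1.103789
Iteration 2:
  f(2.150000) = 16.067506
  f(1.103789) = -1.723201
  x_3 = 1.103789 - (-1.723201)×(1.103789 - 2.150000)/(-1.723201 - 16.067506)
       = 1.205125
Iteration 3:
  f(1.103789) = -1.723201
  f(1.205125) = -1.301000
  x_4 = 1.205125 - (-1.301000)×(1.205125 - 1.103789)/(-1.301000 - (-1.723201))
       = 1.517388
Iteration 4:
  f(1.205125) = -1.301000
  f(1.517388) = 1.266571
  x_5 = 1.517388 - 1.266571×(1.517388 - 1.205125)/(1.266571 - (-1.301000))
       = 1.363350
Iteration 5:
  f(1.517388) = 1.266571
  f(1.363350) = -0.271850
  x_6 = 1.363350 - (-0.271850)×(1.363350 - 1.517388)/(-0.271850 - 1.266571)
       = 1.390569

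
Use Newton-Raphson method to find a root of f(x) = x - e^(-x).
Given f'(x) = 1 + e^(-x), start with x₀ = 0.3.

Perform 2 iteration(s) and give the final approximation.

f(x) = x - e^(-x)
f'(x) = 1 + e^(-x)
x₀ = 0.3

Newton-Raphson formula: x_{n+1} = x_n - f(x_n)/f'(x_n)

Iteration 1:
  f(0.300000) = -0.440818
  f'(0.300000) = 1.740818
  x_1 = 0.300000 - (-0.440818)/1.740818 = 0.553225
Iteration 2:
  f(0.553225) = -0.021868
  f'(0.553225) = 1.575092
  x_2 = 0.553225 - (-0.021868)/1.575092 = 0.567108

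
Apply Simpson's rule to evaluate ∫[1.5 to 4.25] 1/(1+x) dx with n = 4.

f(x) = 1/(1+x)
a = 1.5, b = 4.25, n = 4
h = (b - a)/n = 0.687500

Simpson's rule: (h/3)[f(x₀) + 4f(x₁) + 2f(x₂) + ... + f(xₙ)]

x_0 = 1.5000, f(x_0) = 0.400000, coefficient = 1
x_1 = 2.1875, f(x_1) = 0.313725, coefficient = 4
x_2 = 2.8750, f(x_2) = 0.258065, coefficient = 2
x_3 = 3.5625, f(x_3) = 0.219178, coefficient = 4
x_4 = 4.2500, f(x_4) = 0.190476, coefficient = 1

I ≈ (0.687500/3) × 3.238220 = 0.742092
Exact value: 0.741937
Error: 0.000155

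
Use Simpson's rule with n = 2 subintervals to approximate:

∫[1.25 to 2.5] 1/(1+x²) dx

f(x) = 1/(1+x²)
a = 1.25, b = 2.5, n = 2
h = (b - a)/n = 0.625000

Simpson's rule: (h/3)[f(x₀) + 4f(x₁) + 2f(x₂) + ... + f(xₙ)]

x_0 = 1.2500, f(x_0) = 0.390244, coefficient = 1
x_1 = 1.8750, f(x_1) = 0.221453, coefficient = 4
x_2 = 2.5000, f(x_2) = 0.137931, coefficient = 1

I ≈ (0.625000/3) × 1.413988 = 0.294581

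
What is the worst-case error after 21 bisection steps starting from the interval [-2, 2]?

Bisection error bound: |error| ≤ (b-a)/2^n
|error| ≤ (2 - (-2))/2^21 = 4/2^21
|error| ≤ 0.0000019073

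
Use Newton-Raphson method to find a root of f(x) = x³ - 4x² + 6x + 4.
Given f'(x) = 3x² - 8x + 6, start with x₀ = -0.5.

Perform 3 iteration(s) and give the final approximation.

f(x) = x³ - 4x² + 6x + 4
f'(x) = 3x² - 8x + 6
x₀ = -0.5

Newton-Raphson formula: x_{n+1} = x_n - f(x_n)/f'(x_n)

Iteration 1:
  f(-0.500000) = -0.125000
  f'(-0.500000) = 10.750000
  x_1 = -0.500000 - (-0.125000)/10.750000 = -0.488372
Iteration 2:
  f(-0.488372) = -0.000742
  f'(-0.488372) = 10.622499
  x_2 = -0.488372 - (-0.000742)/10.622499 = -0.488302
Iteration 3:
  f(-0.488302) = 0.000000
  f'(-0.488302) = 10.621735
  x_3 = -0.488302 - 0.000000/10.621735 = -0.488302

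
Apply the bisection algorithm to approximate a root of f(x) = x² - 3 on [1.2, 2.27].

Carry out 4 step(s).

f(x) = x² - 3
Initial interval: [1.2, 2.27]

Iteration 1:
  c_1 = (1.200000 + 2.270000)/2 = 1.735000
  f(c_1) = f(1.735000) = 0.010225
  f(a) × f(c) < 0, new interval: [1.200000, 1.735000]
Iteration 2:
  c_2 = (1.200000 + 1.735000)/2 = 1.467500
  f(c_2) = f(1.467500) = -0.846444
  f(a) × f(c) ≥ 0, new interval: [1.467500, 1.735000]
Iteration 3:
  c_3 = (1.467500 + 1.735000)/2 = 1.601250
  f(c_3) = f(1.601250) = -0.435998
  f(a) × f(c) ≥ 0, new interval: [1.601250, 1.735000]
Iteration 4:
  c_4 = (1.601250 + 1.735000)/2 = 1.668125
  f(c_4) = f(1.668125) = -0.217359
  f(a) × f(c) ≥ 0, new interval: [1.668125, 1.735000]

After 4 iteration(s), the approximation is c_4 = 1.668125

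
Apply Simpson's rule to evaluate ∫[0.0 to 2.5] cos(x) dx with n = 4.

f(x) = cos(x)
a = 0.0, b = 2.5, n = 4
h = (b - a)/n = 0.625000

Simpson's rule: (h/3)[f(x₀) + 4f(x₁) + 2f(x₂) + ... + f(xₙ)]

x_0 = 0.0000, f(x_0) = 1.000000, coefficient = 1
x_1 = 0.6250, f(x_1) = 0.810963, coefficient = 4
x_2 = 1.2500, f(x_2) = 0.315322, coefficient = 2
x_3 = 1.8750, f(x_3) = -0.299534, coefficient = 4
x_4 = 2.5000, f(x_4) = -0.801144, coefficient = 1

I ≈ (0.625000/3) × 2.875220 = 0.599004
Exact value: 0.598472
Error: 0.000532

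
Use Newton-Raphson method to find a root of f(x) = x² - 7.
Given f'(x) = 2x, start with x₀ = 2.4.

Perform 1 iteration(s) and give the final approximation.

f(x) = x² - 7
f'(x) = 2x
x₀ = 2.4

Newton-Raphson formula: x_{n+1} = x_n - f(x_n)/f'(x_n)

Iteration 1:
  f(2.400000) = -1.240000
  f'(2.400000) = 4.800000
  x_1 = 2.400000 - (-1.240000)/4.800000 = 2.658333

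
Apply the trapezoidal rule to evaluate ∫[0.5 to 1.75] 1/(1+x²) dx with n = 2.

f(x) = 1/(1+x²)
a = 0.5, b = 1.75, n = 2
h = (b - a)/n = 0.625000

Trapezoidal rule: (h/2)[f(x₀) + 2f(x₁) + 2f(x₂) + ... + f(xₙ)]

x_0 = 0.5000, f(x_0) = 0.800000, coefficient = 1
x_1 = 1.1250, f(x_1) = 0.441379, coefficient = 2
x_2 = 1.7500, f(x_2) = 0.246154, coefficient = 1

I ≈ (0.625000/2) × 1.928912 = 0.602785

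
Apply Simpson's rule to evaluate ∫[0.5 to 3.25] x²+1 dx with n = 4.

f(x) = x²+1
a = 0.5, b = 3.25, n = 4
h = (b - a)/n = 0.687500

Simpson's rule: (h/3)[f(x₀) + 4f(x₁) + 2f(x₂) + ... + f(xₙ)]

x_0 = 0.5000, f(x_0) = 1.250000, coefficient = 1
x_1 = 1.1875, f(x_1) = 2.410156, coefficient = 4
x_2 = 1.8750, f(x_2) = 4.515625, coefficient = 2
x_3 = 2.5625, f(x_3) = 7.566406, coefficient = 4
x_4 = 3.2500, f(x_4) = 11.562500, coefficient = 1

I ≈ (0.687500/3) × 61.750000 = 14.151042
Exact value: 14.151042
Error: 0.000000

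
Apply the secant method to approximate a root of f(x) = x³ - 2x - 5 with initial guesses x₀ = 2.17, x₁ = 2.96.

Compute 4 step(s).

f(x) = x³ - 2x - 5
x₀ = 2.17, x₁ = 2.96

Secant formula: x_{n+1} = x_n - f(x_n)(x_n - x_{n-1})/(f(x_n) - f(x_{n-1}))

Iteration 1:
  f(2.170000) = 0.878313
  f(2.960000) = 15.014336
  x_2 = 2.960000 - 15.014336×(2.960000 - 2.170000)/(15.014336 - 0.878313)
       = 2.120915
Iteration 2:
  f(2.960000) = 15.014336
  f(2.120915) = 0.298640
  x_3 = 2.120915 - 0.298640×(2.120915 - 2.960000)/(0.298640 - 15.014336)
       = 2.103887
Iteration 3:
  f(2.120915) = 0.298640
  f(2.103887) = 0.104742
  x_4 = 2.103887 - 0.104742×(2.103887 - 2.120915)/(0.104742 - 0.298640)
       = 2.094688
Iteration 4:
  f(2.103887) = 0.104742
  f(2.094688) = 0.001525
  x_5 = 2.094688 - 0.001525×(2.094688 - 2.103887)/(0.001525 - 0.104742)
       = 2.094552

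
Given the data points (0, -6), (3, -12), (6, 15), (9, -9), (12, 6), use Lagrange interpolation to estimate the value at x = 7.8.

Lagrange interpolation formula:
P(x) = Σ yᵢ × Lᵢ(x)
where Lᵢ(x) = Π_{j≠i} (x - xⱼ)/(xᵢ - xⱼ)

L_0(7.8) = (7.8 - 3)/(0 - 3) × (7.8 - 6)/(0 - 6) × (7.8 - 9)/(0 - 9) × (7.8 - 12)/(0 - 12) = 0.022400
L_1(7.8) = (7.8 - 0)/(3 - 0) × (7.8 - 6)/(3 - 6) × (7.8 - 9)/(3 - 9) × (7.8 - 12)/(3 - 12) = -0.145600
L_2(7.8) = (7.8 - 0)/(6 - 0) × (7.8 - 3)/(6 - 3) × (7.8 - 9)/(6 - 9) × (7.8 - 12)/(6 - 12) = 0.582400
L_3(7.8) = (7.8 - 0)/(9 - 0) × (7.8 - 3)/(9 - 3) × (7.8 - 6)/(9 - 6) × (7.8 - 12)/(9 - 12) = 0.582400
L_4(7.8) = (7.8 - 0)/(12 - 0) × (7.8 - 3)/(12 - 3) × (7.8 - 6)/(12 - 6) × (7.8 - 9)/(12 - 9) = -0.041600

P(7.8) = (-6)×L_0(7.8) + (-12)×L_1(7.8) + 15×L_2(7.8) + (-9)×L_3(7.8) + 6×L_4(7.8)
P(7.8) = 4.857600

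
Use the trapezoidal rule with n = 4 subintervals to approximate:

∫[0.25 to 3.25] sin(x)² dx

f(x) = sin(x)²
a = 0.25, b = 3.25, n = 4
h = (b - a)/n = 0.750000

Trapezoidal rule: (h/2)[f(x₀) + 2f(x₁) + 2f(x₂) + ... + f(xₙ)]

x_0 = 0.2500, f(x_0) = 0.061209, coefficient = 1
x_1 = 1.0000, f(x_1) = 0.708073, coefficient = 2
x_2 = 1.7500, f(x_2) = 0.968228, coefficient = 2
x_3 = 2.5000, f(x_3) = 0.358169, coefficient = 2
x_4 = 3.2500, f(x_4) = 0.011706, coefficient = 1

I ≈ (0.750000/2) × 4.141856 = 1.553196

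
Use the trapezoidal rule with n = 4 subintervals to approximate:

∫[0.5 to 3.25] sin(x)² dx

f(x) = sin(x)²
a = 0.5, b = 3.25, n = 4
h = (b - a)/n = 0.687500

Trapezoidal rule: (h/2)[f(x₀) + 2f(x₁) + 2f(x₂) + ... + f(xₙ)]

x_0 = 0.5000, f(x_0) = 0.229849, coefficient = 1
x_1 = 1.1875, f(x_1) = 0.860139, coefficient = 2
x_2 = 1.8750, f(x_2) = 0.910280, coefficient = 2
x_3 = 2.5625, f(x_3) = 0.299499, coefficient = 2
x_4 = 3.2500, f(x_4) = 0.011706, coefficient = 1

I ≈ (0.687500/2) × 4.381390 = 1.506103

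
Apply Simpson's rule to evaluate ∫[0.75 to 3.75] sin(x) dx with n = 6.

f(x) = sin(x)
a = 0.75, b = 3.75, n = 6
h = (b - a)/n = 0.500000

Simpson's rule: (h/3)[f(x₀) + 4f(x₁) + 2f(x₂) + ... + f(xₙ)]

x_0 = 0.7500, f(x_0) = 0.681639, coefficient = 1
x_1 = 1.2500, f(x_1) = 0.948985, coefficient = 4
x_2 = 1.7500, f(x_2) = 0.983986, coefficient = 2
x_3 = 2.2500, f(x_3) = 0.778073, coefficient = 4
x_4 = 2.7500, f(x_4) = 0.381661, coefficient = 2
x_5 = 3.2500, f(x_5) = -0.108195, coefficient = 4
x_6 = 3.7500, f(x_6) = -0.571561, coefficient = 1

I ≈ (0.500000/3) × 9.316822 = 1.552804
Exact value: 1.552248
Error: 0.000555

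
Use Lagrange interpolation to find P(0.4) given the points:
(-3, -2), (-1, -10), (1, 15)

Lagrange interpolation formula:
P(x) = Σ yᵢ × Lᵢ(x)
where Lᵢ(x) = Π_{j≠i} (x - xⱼ)/(xᵢ - xⱼ)

L_0(0.4) = (0.4 - (-1))/(-3 - (-1)) × (0.4 - 1)/(-3 - 1) = -0.105000
L_1(0.4) = (0.4 - (-3))/(-1 - (-3)) × (0.4 - 1)/(-1 - 1) = 0.510000
L_2(0.4) = (0.4 - (-3))/(1 - (-3)) × (0.4 - (-1))/(1 - (-1)) = 0.595000

P(0.4) = (-2)×L_0(0.4) + (-10)×L_1(0.4) + 15×L_2(0.4)
P(0.4) = 4.035000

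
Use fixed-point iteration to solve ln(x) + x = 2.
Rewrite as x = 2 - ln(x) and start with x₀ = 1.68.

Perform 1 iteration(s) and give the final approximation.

Equation: ln(x) + x = 2
Fixed-point form: x = 2 - ln(x)
x₀ = 1.68

x_1 = g(1.680000) = 1.481206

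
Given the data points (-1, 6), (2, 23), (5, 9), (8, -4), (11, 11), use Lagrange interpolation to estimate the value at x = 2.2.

Lagrange interpolation formula:
P(x) = Σ yᵢ × Lᵢ(x)
where Lᵢ(x) = Π_{j≠i} (x - xⱼ)/(xᵢ - xⱼ)

L_0(2.2) = (2.2 - 2)/(-1 - 2) × (2.2 - 5)/(-1 - 5) × (2.2 - 8)/(-1 - 8) × (2.2 - 11)/(-1 - 11) = -0.014703
L_1(2.2) = (2.2 - (-1))/(2 - (-1)) × (2.2 - 5)/(2 - 5) × (2.2 - 8)/(2 - 8) × (2.2 - 11)/(2 - 11) = 0.940984
L_2(2.2) = (2.2 - (-1))/(5 - (-1)) × (2.2 - 2)/(5 - 2) × (2.2 - 8)/(5 - 8) × (2.2 - 11)/(5 - 11) = 0.100820
L_3(2.2) = (2.2 - (-1))/(8 - (-1)) × (2.2 - 2)/(8 - 2) × (2.2 - 5)/(8 - 5) × (2.2 - 11)/(8 - 11) = -0.032448
L_4(2.2) = (2.2 - (-1))/(11 - (-1)) × (2.2 - 2)/(11 - 2) × (2.2 - 5)/(11 - 5) × (2.2 - 8)/(11 - 8) = 0.005347

P(2.2) = 6×L_0(2.2) + 23×L_1(2.2) + 9×L_2(2.2) + (-4)×L_3(2.2) + 11×L_4(2.2)
P(2.2) = 22.650403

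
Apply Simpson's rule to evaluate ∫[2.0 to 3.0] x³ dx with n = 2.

f(x) = x³
a = 2.0, b = 3.0, n = 2
h = (b - a)/n = 0.500000

Simpson's rule: (h/3)[f(x₀) + 4f(x₁) + 2f(x₂) + ... + f(xₙ)]

x_0 = 2.0000, f(x_0) = 8.000000, coefficient = 1
x_1 = 2.5000, f(x_1) = 15.625000, coefficient = 4
x_2 = 3.0000, f(x_2) = 27.000000, coefficient = 1

I ≈ (0.500000/3) × 97.500000 = 16.250000
Exact value: 16.250000
Error: 0.000000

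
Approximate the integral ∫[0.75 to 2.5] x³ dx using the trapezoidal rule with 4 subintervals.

f(x) = x³
a = 0.75, b = 2.5, n = 4
h = (b - a)/n = 0.437500

Trapezoidal rule: (h/2)[f(x₀) + 2f(x₁) + 2f(x₂) + ... + f(xₙ)]

x_0 = 0.7500, f(x_0) = 0.421875, coefficient = 1
x_1 = 1.1875, f(x_1) = 1.674561, coefficient = 2
x_2 = 1.6250, f(x_2) = 4.291016, coefficient = 2
x_3 = 2.0625, f(x_3) = 8.773682, coefficient = 2
x_4 = 2.5000, f(x_4) = 15.625000, coefficient = 1

I ≈ (0.437500/2) × 45.525391 = 9.958679
Exact value: 9.686523
Error: 0.272156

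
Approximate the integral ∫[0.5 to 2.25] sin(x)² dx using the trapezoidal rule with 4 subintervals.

f(x) = sin(x)²
a = 0.5, b = 2.25, n = 4
h = (b - a)/n = 0.437500

Trapezoidal rule: (h/2)[f(x₀) + 2f(x₁) + 2f(x₂) + ... + f(xₙ)]

x_0 = 0.5000, f(x_0) = 0.229849, coefficient = 1
x_1 = 0.9375, f(x_1) = 0.649767, coefficient = 2
x_2 = 1.3750, f(x_2) = 0.962151, coefficient = 2
x_3 = 1.8125, f(x_3) = 0.942708, coefficient = 2
x_4 = 2.2500, f(x_4) = 0.605398, coefficient = 1

I ≈ (0.437500/2) × 5.944499 = 1.300359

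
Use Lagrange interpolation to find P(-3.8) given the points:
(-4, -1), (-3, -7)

Lagrange interpolation formula:
P(x) = Σ yᵢ × Lᵢ(x)
where Lᵢ(x) = Π_{j≠i} (x - xⱼ)/(xᵢ - xⱼ)

L_0(-3.8) = (-3.8 - (-3))/(-4 - (-3)) = 0.800000
L_1(-3.8) = (-3.8 - (-4))/(-3 - (-4)) = 0.200000

P(-3.8) = (-1)×L_0(-3.8) + (-7)×L_1(-3.8)
P(-3.8) = -2.200000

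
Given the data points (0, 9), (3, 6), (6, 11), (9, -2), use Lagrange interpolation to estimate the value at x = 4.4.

Lagrange interpolation formula:
P(x) = Σ yᵢ × Lᵢ(x)
where Lᵢ(x) = Π_{j≠i} (x - xⱼ)/(xᵢ - xⱼ)

L_0(4.4) = (4.4 - 3)/(0 - 3) × (4.4 - 6)/(0 - 6) × (4.4 - 9)/(0 - 9) = -0.063605
L_1(4.4) = (4.4 - 0)/(3 - 0) × (4.4 - 6)/(3 - 6) × (4.4 - 9)/(3 - 9) = 0.599704
L_2(4.4) = (4.4 - 0)/(6 - 0) × (4.4 - 3)/(6 - 3) × (4.4 - 9)/(6 - 9) = 0.524741
L_3(4.4) = (4.4 - 0)/(9 - 0) × (4.4 - 3)/(9 - 3) × (4.4 - 6)/(9 - 6) = -0.060840

P(4.4) = 9×L_0(4.4) + 6×L_1(4.4) + 11×L_2(4.4) + (-2)×L_3(4.4)
P(4.4) = 8.919605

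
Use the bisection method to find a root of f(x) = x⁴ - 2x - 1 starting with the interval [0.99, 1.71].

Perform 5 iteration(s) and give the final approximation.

f(x) = x⁴ - 2x - 1
Initial interval: [0.99, 1.71]

Iteration 1:
  c_1 = (0.990000 + 1.710000)/2 = 1.350000
  f(c_1) = f(1.350000) = -0.378494
  f(a) × f(c) ≥ 0, new interval: [1.350000, 1.710000]
Iteration 2:
  c_2 = (1.350000 + 1.710000)/2 = 1.530000
  f(c_2) = f(1.530000) = 1.419813
  f(a) × f(c) < 0, new interval: [1.350000, 1.530000]
Iteration 3:
  c_3 = (1.350000 + 1.530000)/2 = 1.440000
  f(c_3) = f(1.440000) = 0.419817
  f(a) × f(c) < 0, new interval: [1.350000, 1.440000]
Iteration 4:
  c_4 = (1.350000 + 1.440000)/2 = 1.395000
  f(c_4) = f(1.395000) = -0.002987
  f(a) × f(c) ≥ 0, new interval: [1.395000, 1.440000]
Iteration 5:
  c_5 = (1.395000 + 1.440000)/2 = 1.417500
  f(c_5) = f(1.417500) = 0.202312
  f(a) × f(c) < 0, new interval: [1.395000, 1.417500]

After 5 iteration(s), the approximation is c_5 = 1.417500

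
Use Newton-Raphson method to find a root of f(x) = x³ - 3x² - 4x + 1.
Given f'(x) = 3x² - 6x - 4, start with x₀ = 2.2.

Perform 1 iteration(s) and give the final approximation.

f(x) = x³ - 3x² - 4x + 1
f'(x) = 3x² - 6x - 4
x₀ = 2.2

Newton-Raphson formula: x_{n+1} = x_n - f(x_n)/f'(x_n)

Iteration 1:
  f(2.200000) = -11.672000
  f'(2.200000) = -2.680000
  x_1 = 2.200000 - (-11.672000)/(-2.680000) = -2.155224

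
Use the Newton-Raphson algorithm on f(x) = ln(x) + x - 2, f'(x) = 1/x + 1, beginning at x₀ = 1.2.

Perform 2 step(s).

f(x) = ln(x) + x - 2
f'(x) = 1/x + 1
x₀ = 1.2

Newton-Raphson formula: x_{n+1} = x_n - f(x_n)/f'(x_n)

Iteration 1:
  f(1.200000) = -0.617678
  f'(1.200000) = 1.833333
  x_1 = 1.200000 - (-0.617678)/1.833333 = 1.536916
Iteration 2:
  f(1.536916) = -0.033307
  f'(1.536916) = 1.650654
  x_2 = 1.536916 - (-0.033307)/1.650654 = 1.557094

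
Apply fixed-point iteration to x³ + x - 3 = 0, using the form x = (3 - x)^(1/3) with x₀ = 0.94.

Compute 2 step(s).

Equation: x³ + x - 3 = 0
Fixed-point form: x = (3 - x)^(1/3)
x₀ = 0.94

x_1 = g(0.940000) = 1.272396
x_2 = g(1.272396) = 1.199908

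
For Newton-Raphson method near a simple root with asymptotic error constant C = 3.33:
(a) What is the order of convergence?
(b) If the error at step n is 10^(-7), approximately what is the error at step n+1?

(a) Newton-Raphson has quadratic (order 2) convergence near simple roots.
    This means |e_{n+1}| ≈ C|e_n|².

(b) With |e_n| = 10^(-7) and C = 3.33:
    |e_{n+1}| ≈ 3.33 × (10^(-7))² = 3.33 × 10^(-14)

(a) 2 (quadratic); (b) |e_{n+1}| ≈ 3.330e-14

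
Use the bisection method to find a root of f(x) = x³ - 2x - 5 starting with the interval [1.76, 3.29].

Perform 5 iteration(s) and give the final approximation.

f(x) = x³ - 2x - 5
Initial interval: [1.76, 3.29]

Iteration 1:
  c_1 = (1.760000 + 3.290000)/2 = 2.525000
  f(c_1) = f(2.525000) = 6.048453
  f(a) × f(c) < 0, new interval: [1.760000, 2.525000]
Iteration 2:
  c_2 = (1.760000 + 2.525000)/2 = 2.142500
  f(c_2) = f(2.142500) = 0.549731
  f(a) × f(c) < 0, new interval: [1.760000, 2.142500]
Iteration 3:
  c_3 = (1.760000 + 2.142500)/2 = 1.951250
  f(c_3) = f(1.951250) = -1.473356
  f(a) × f(c) ≥ 0, new interval: [1.951250, 2.142500]
Iteration 4:
  c_4 = (1.951250 + 2.142500)/2 = 2.046875
  f(c_4) = f(2.046875) = -0.517963
  f(a) × f(c) ≥ 0, new interval: [2.046875, 2.142500]
Iteration 5:
  c_5 = (2.046875 + 2.142500)/2 = 2.094688
  f(c_5) = f(2.094688) = 0.001518
  f(a) × f(c) < 0, new interval: [2.046875, 2.094688]

After 5 iteration(s), the approximation is c_5 = 2.094688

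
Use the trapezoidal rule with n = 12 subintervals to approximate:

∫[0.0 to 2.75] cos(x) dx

f(x) = cos(x)
a = 0.0, b = 2.75, n = 12
h = (b - a)/n = 0.229167

Trapezoidal rule: (h/2)[f(x₀) + 2f(x₁) + 2f(x₂) + ... + f(xₙ)]

x_0 = 0.0000, f(x_0) = 1.000000, coefficient = 1
x_1 = 0.2292, f(x_1) = 0.973856, coefficient = 2
x_2 = 0.4583, f(x_2) = 0.896791, coefficient = 2
x_3 = 0.6875, f(x_3) = 0.772835, coefficient = 2
x_4 = 0.9167, f(x_4) = 0.608469, coefficient = 2
x_5 = 1.1458, f(x_5) = 0.412287, coefficient = 2
x_6 = 1.3750, f(x_6) = 0.194548, coefficient = 2
x_7 = 1.6042, f(x_7) = -0.033364, coefficient = 2
x_8 = 1.8333, f(x_8) = -0.259531, coefficient = 2
x_9 = 2.0625, f(x_9) = -0.472128, coefficient = 2
x_10 = 2.2917, f(x_10) = -0.660039, coefficient = 2
x_11 = 2.5208, f(x_11) = -0.813437, coefficient = 2
x_12 = 2.7500, f(x_12) = -0.924302, coefficient = 1

I ≈ (0.229167/2) × 3.316269 = 0.379989
Exact value: 0.381661
Error: 0.001672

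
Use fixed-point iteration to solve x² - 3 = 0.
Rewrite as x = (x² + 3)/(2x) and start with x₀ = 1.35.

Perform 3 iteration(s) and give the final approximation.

Equation: x² - 3 = 0
Fixed-point form: x = (x² + 3)/(2x)
x₀ = 1.35

x_1 = g(1.350000) = 1.786111
x_2 = g(1.786111) = 1.732869
x_3 = g(1.732869) = 1.732051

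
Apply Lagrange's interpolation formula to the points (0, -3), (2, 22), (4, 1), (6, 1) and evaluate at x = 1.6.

Lagrange interpolation formula:
P(x) = Σ yᵢ × Lᵢ(x)
where Lᵢ(x) = Π_{j≠i} (x - xⱼ)/(xᵢ - xⱼ)

L_0(1.6) = (1.6 - 2)/(0 - 2) × (1.6 - 4)/(0 - 4) × (1.6 - 6)/(0 - 6) = 0.088000
L_1(1.6) = (1.6 - 0)/(2 - 0) × (1.6 - 4)/(2 - 4) × (1.6 - 6)/(2 - 6) = 1.056000
L_2(1.6) = (1.6 - 0)/(4 - 0) × (1.6 - 2)/(4 - 2) × (1.6 - 6)/(4 - 6) = -0.176000
L_3(1.6) = (1.6 - 0)/(6 - 0) × (1.6 - 2)/(6 - 2) × (1.6 - 4)/(6 - 4) = 0.032000

P(1.6) = (-3)×L_0(1.6) + 22×L_1(1.6) + 1×L_2(1.6) + 1×L_3(1.6)
P(1.6) = 22.824000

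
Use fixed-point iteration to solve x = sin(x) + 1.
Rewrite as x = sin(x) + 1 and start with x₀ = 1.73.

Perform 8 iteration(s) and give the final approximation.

Equation: x = sin(x) + 1
Fixed-point form: x = sin(x) + 1
x₀ = 1.73

x_1 = g(1.730000) = 1.987354
x_2 = g(1.987354) = 1.914487
x_3 = g(1.914487) = 1.941517
x_4 = g(1.941517) = 1.932066
x_5 = g(1.932066) = 1.935449
x_6 = g(1.935449) = 1.934248
x_7 = g(1.934248) = 1.934675
x_8 = g(1.934675) = 1.934523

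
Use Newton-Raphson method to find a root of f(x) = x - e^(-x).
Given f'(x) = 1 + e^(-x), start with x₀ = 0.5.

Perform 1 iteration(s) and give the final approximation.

f(x) = x - e^(-x)
f'(x) = 1 + e^(-x)
x₀ = 0.5

Newton-Raphson formula: x_{n+1} = x_n - f(x_n)/f'(x_n)

Iteration 1:
  f(0.500000) = -0.106531
  f'(0.500000) = 1.606531
  x_1 = 0.500000 - (-0.106531)/1.606531 = 0.566311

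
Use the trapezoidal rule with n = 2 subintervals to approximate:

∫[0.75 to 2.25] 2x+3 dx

f(x) = 2x+3
a = 0.75, b = 2.25, n = 2
h = (b - a)/n = 0.750000

Trapezoidal rule: (h/2)[f(x₀) + 2f(x₁) + 2f(x₂) + ... + f(xₙ)]

x_0 = 0.7500, f(x_0) = 4.500000, coefficient = 1
x_1 = 1.5000, f(x_1) = 6.000000, coefficient = 2
x_2 = 2.2500, f(x_2) = 7.500000, coefficient = 1

I ≈ (0.750000/2) × 24.000000 = 9.000000
Exact value: 9.000000
Error: 0.000000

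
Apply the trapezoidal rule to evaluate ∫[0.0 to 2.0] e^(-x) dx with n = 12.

f(x) = e^(-x)
a = 0.0, b = 2.0, n = 12
h = (b - a)/n = 0.166667

Trapezoidal rule: (h/2)[f(x₀) + 2f(x₁) + 2f(x₂) + ... + f(xₙ)]

x_0 = 0.0000, f(x_0) = 1.000000, coefficient = 1
x_1 = 0.1667, f(x_1) = 0.846482, coefficient = 2
x_2 = 0.3333, f(x_2) = 0.716531, coefficient = 2
x_3 = 0.5000, f(x_3) = 0.606531, coefficient = 2
x_4 = 0.6667, f(x_4) = 0.513417, coefficient = 2
x_5 = 0.8333, f(x_5) = 0.434598, coefficient = 2
x_6 = 1.0000, f(x_6) = 0.367879, coefficient = 2
x_7 = 1.1667, f(x_7) = 0.311403, coefficient = 2
x_8 = 1.3333, f(x_8) = 0.263597, coefficient = 2
x_9 = 1.5000, f(x_9) = 0.223130, coefficient = 2
x_10 = 1.6667, f(x_10) = 0.188876, coefficient = 2
x_11 = 1.8333, f(x_11) = 0.159880, coefficient = 2
x_12 = 2.0000, f(x_12) = 0.135335, coefficient = 1

I ≈ (0.166667/2) × 10.399984 = 0.866665
Exact value: 0.864665
Error: 0.002001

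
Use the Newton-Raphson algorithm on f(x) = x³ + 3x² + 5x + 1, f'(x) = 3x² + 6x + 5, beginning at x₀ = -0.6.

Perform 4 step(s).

f(x) = x³ + 3x² + 5x + 1
f'(x) = 3x² + 6x + 5
x₀ = -0.6

Newton-Raphson formula: x_{n+1} = x_n - f(x_n)/f'(x_n)

Iteration 1:
  f(-0.600000) = -1.136000
  f'(-0.600000) = 2.480000
  x_1 = -0.600000 - (-1.136000)/2.480000 = -0.141935
Iteration 2:
  f(-0.141935) = 0.347900
  f'(-0.141935) = 4.208824
  x_2 = -0.141935 - 0.347900/4.208824 = -0.224595
Iteration 3:
  f(-0.224595) = 0.017024
  f'(-0.224595) = 3.803758
  x_3 = -0.224595 - 0.017024/3.803758 = -0.229071
Iteration 4:
  f(-0.229071) = 0.000047
  f'(-0.229071) = 3.782996
  x_4 = -0.229071 - 0.000047/3.782996 = -0.229083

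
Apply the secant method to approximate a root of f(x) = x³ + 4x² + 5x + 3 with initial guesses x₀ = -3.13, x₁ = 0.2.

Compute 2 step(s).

f(x) = x³ + 4x² + 5x + 3
x₀ = -3.13, x₁ = 0.2

Secant formula: x_{n+1} = x_n - f(x_n)(x_n - x_{n-1})/(f(x_n) - f(x_{n-1}))

Iteration 1:
  f(-3.130000) = -4.126697
  f(0.200000) = 4.168000
  x_2 = 0.200000 - 4.168000×(0.200000 - (-3.130000))/(4.168000 - (-4.126697))
       = -1.473291
Iteration 2:
  f(0.200000) = 4.168000
  f(-1.473291) = 1.117985
  x_3 = -1.473291 - 1.117985×(-1.473291 - 0.200000)/(1.117985 - 4.168000)
       = -2.086637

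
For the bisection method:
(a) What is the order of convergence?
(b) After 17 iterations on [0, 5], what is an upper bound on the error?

(a) Bisection has linear (order 1) convergence; the error is halved each step.

(b) Error bound = (b-a)/2^n = (5 - 0)/2^{17}
    = 5/2^{17}

(a) 1 (linear); (b) error ≤ 3.81e-05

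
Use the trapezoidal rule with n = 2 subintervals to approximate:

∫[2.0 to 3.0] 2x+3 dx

f(x) = 2x+3
a = 2.0, b = 3.0, n = 2
h = (b - a)/n = 0.500000

Trapezoidal rule: (h/2)[f(x₀) + 2f(x₁) + 2f(x₂) + ... + f(xₙ)]

x_0 = 2.0000, f(x_0) = 7.000000, coefficient = 1
x_1 = 2.5000, f(x_1) = 8.000000, coefficient = 2
x_2 = 3.0000, f(x_2) = 9.000000, coefficient = 1

I ≈ (0.500000/2) × 32.000000 = 8.000000
Exact value: 8.000000
Error: 0.000000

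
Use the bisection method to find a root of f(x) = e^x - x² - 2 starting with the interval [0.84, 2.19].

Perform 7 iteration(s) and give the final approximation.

f(x) = e^x - x² - 2
Initial interval: [0.84, 2.19]

Iteration 1:
  c_1 = (0.840000 + 2.190000)/2 = 1.515000
  f(c_1) = f(1.515000) = 0.254196
  f(a) × f(c) < 0, new interval: [0.840000, 1.515000]
Iteration 2:
  c_2 = (0.840000 + 1.515000)/2 = 1.177500
  f(c_2) = f(1.177500) = -0.140258
  f(a) × f(c) ≥ 0, new interval: [1.177500, 1.515000]
Iteration 3:
  c_3 = (1.177500 + 1.515000)/2 = 1.346250
  f(c_3) = f(1.346250) = 0.030598
  f(a) × f(c) < 0, new interval: [1.177500, 1.346250]
Iteration 4:
  c_4 = (1.177500 + 1.346250)/2 = 1.261875
  f(c_4) = f(1.261875) = -0.060291
  f(a) × f(c) ≥ 0, new interval: [1.261875, 1.346250]
Iteration 5:
  c_5 = (1.261875 + 1.346250)/2 = 1.304062
  f(c_5) = f(1.304062) = -0.016345
  f(a) × f(c) ≥ 0, new interval: [1.304062, 1.346250]
Iteration 6:
  c_6 = (1.304062 + 1.346250)/2 = 1.325156
  f(c_6) = f(1.325156) = 0.006734
  f(a) × f(c) < 0, new interval: [1.304062, 1.325156]
Iteration 7:
  c_7 = (1.304062 + 1.325156)/2 = 1.314609
  f(c_7) = f(1.314609) = -0.004902
  f(a) × f(c) ≥ 0, new interval: [1.314609, 1.325156]

After 7 iteration(s), the approximation is c_7 = 1.314609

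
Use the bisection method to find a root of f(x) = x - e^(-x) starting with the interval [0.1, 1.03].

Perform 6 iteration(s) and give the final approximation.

f(x) = x - e^(-x)
Initial interval: [0.1, 1.03]

Iteration 1:
  c_1 = (0.100000 + 1.030000)/2 = 0.565000
  f(c_1) = f(0.565000) = -0.003360
  f(a) × f(c) ≥ 0, new interval: [0.565000, 1.030000]
Iteration 2:
  c_2 = (0.565000 + 1.030000)/2 = 0.797500
  f(c_2) = f(0.797500) = 0.347046
  f(a) × f(c) < 0, new interval: [0.565000, 0.797500]
Iteration 3:
  c_3 = (0.565000 + 0.797500)/2 = 0.681250
  f(c_3) = f(0.681250) = 0.175266
  f(a) × f(c) < 0, new interval: [0.565000, 0.681250]
Iteration 4:
  c_4 = (0.565000 + 0.681250)/2 = 0.623125
  f(c_4) = f(0.623125) = 0.086859
  f(a) × f(c) < 0, new interval: [0.565000, 0.623125]
Iteration 5:
  c_5 = (0.565000 + 0.623125)/2 = 0.594063
  f(c_5) = f(0.594063) = 0.041983
  f(a) × f(c) < 0, new interval: [0.565000, 0.594063]
Iteration 6:
  c_6 = (0.565000 + 0.594063)/2 = 0.579531
  f(c_6) = f(0.579531) = 0.019370
  f(a) × f(c) < 0, new interval: [0.565000, 0.579531]

After 6 iteration(s), the approximation is c_6 = 0.579531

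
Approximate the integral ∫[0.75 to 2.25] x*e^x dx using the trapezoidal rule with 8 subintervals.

f(x) = x*e^x
a = 0.75, b = 2.25, n = 8
h = (b - a)/n = 0.187500

Trapezoidal rule: (h/2)[f(x₀) + 2f(x₁) + 2f(x₂) + ... + f(xₙ)]

x_0 = 0.7500, f(x_0) = 1.587750, coefficient = 1
x_1 = 0.9375, f(x_1) = 2.393990, coefficient = 2
x_2 = 1.1250, f(x_2) = 3.465244, coefficient = 2
x_3 = 1.3125, f(x_3) = 4.876529, coefficient = 2
x_4 = 1.5000, f(x_4) = 6.722534, coefficient = 2
x_5 = 1.6875, f(x_5) = 9.122539, coefficient = 2
x_6 = 1.8750, f(x_6) = 12.226536, coefficient = 2
x_7 = 2.0625, f(x_7) = 16.222819, coefficient = 2
x_8 = 2.2500, f(x_8) = 21.347406, coefficient = 1

I ≈ (0.187500/2) × 132.995537 = 12.468332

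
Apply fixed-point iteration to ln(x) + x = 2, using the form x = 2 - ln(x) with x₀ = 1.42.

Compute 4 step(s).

Equation: ln(x) + x = 2
Fixed-point form: x = 2 - ln(x)
x₀ = 1.42

x_1 = g(1.420000) = 1.649343
x_2 = g(1.649343) = 1.499623
x_3 = g(1.499623) = 1.594786
x_4 = g(1.594786) = 1.533260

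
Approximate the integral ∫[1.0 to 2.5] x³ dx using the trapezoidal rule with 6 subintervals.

f(x) = x³
a = 1.0, b = 2.5, n = 6
h = (b - a)/n = 0.250000

Trapezoidal rule: (h/2)[f(x₀) + 2f(x₁) + 2f(x₂) + ... + f(xₙ)]

x_0 = 1.0000, f(x_0) = 1.000000, coefficient = 1
x_1 = 1.2500, f(x_1) = 1.953125, coefficient = 2
x_2 = 1.5000, f(x_2) = 3.375000, coefficient = 2
x_3 = 1.7500, f(x_3) = 5.359375, coefficient = 2
x_4 = 2.0000, f(x_4) = 8.000000, coefficient = 2
x_5 = 2.2500, f(x_5) = 11.390625, coefficient = 2
x_6 = 2.5000, f(x_6) = 15.625000, coefficient = 1

I ≈ (0.250000/2) × 76.781250 = 9.597656
Exact value: 9.515625
Error: 0.082031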